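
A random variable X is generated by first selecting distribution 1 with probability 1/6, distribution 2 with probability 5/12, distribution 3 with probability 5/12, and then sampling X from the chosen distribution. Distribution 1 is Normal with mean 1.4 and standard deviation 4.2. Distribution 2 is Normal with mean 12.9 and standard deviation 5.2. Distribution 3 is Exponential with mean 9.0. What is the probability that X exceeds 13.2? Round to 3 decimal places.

Conditional on each component, P(X > 13.2): 1: 0.00248074; 2: 0.476997; 3: 0.230693.
By total probability, P(X > 13.2) = 0.166667·0.00248074 + 0.416667·0.476997 + 0.416667·0.230693 = 0.295284.

0.295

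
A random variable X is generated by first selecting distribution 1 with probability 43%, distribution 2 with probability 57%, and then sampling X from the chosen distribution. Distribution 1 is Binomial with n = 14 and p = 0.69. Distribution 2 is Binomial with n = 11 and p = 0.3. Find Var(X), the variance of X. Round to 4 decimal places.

12.5186

Per component, 1: μ=9.66, E[X²]=96.3102; 2: μ=3.3, E[X²]=13.2.
E[X] = 0.43·9.66 + 0.57·3.3 = 6.0348.
E[X²] = 0.43·96.3102 + 0.57·13.2 = 48.9374.
Var(X) = E[X²] − (E[X])² = 48.9374 − 36.4188 = 12.5186.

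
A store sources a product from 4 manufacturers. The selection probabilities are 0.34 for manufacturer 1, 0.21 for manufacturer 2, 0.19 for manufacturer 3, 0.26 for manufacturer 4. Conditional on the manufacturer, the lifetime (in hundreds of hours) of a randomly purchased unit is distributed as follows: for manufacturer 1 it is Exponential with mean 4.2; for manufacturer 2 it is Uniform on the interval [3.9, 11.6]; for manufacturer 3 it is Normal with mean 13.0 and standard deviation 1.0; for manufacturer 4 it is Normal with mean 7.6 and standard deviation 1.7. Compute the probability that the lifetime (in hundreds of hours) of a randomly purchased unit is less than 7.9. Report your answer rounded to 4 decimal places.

0.5455

Conditional on each manufacturer, P(X < 7.9): 1: 0.847555; 2: 0.519481; 3: 1.69827e-07; 4: 0.570038.
By total probability, P(X < 7.9) = 0.34·0.847555 + 0.21·0.519481 + 0.19·1.69827e-07 + 0.26·0.570038 = 0.54547.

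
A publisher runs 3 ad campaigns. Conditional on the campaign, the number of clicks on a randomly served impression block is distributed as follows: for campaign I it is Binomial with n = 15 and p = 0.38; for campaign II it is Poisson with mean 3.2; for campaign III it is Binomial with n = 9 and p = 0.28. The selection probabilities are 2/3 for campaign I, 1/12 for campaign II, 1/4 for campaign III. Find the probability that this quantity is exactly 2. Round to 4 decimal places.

Conditional on each campaign, P(X = 2): I: 0.0303283; II: 0.208702; III: 0.283104.
By total probability, P(X = 2) = 0.666667·0.0303283 + 0.0833333·0.208702 + 0.25·0.283104 = 0.108387.

0.1084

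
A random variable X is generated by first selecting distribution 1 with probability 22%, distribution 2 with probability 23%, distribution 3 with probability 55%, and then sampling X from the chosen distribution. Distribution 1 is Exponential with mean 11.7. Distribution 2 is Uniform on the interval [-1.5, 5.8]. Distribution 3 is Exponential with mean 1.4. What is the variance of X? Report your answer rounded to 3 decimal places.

49.738

Per component, 1: μ=11.7, E[X²]=273.78; 2: μ=2.15, E[X²]=9.06333; 3: μ=1.4, E[X²]=3.92.
E[X] = 0.22·11.7 + 0.23·2.15 + 0.55·1.4 = 3.8385.
E[X²] = 0.22·273.78 + 0.23·9.06333 + 0.55·3.92 = 64.4722.
Var(X) = E[X²] − (E[X])² = 64.4722 − 14.7341 = 49.7381.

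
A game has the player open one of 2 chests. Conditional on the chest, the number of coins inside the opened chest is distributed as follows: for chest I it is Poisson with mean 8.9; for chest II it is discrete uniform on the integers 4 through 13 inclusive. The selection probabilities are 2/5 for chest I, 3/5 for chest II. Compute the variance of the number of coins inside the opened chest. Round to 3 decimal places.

8.548

Per component, I: μ=8.9, E[X²]=88.11; II: μ=8.5, E[X²]=80.5.
E[X] = 0.4·8.9 + 0.6·8.5 = 8.66.
E[X²] = 0.4·88.11 + 0.6·80.5 = 83.544.
Var(X) = E[X²] − (E[X])² = 83.544 − 74.9956 = 8.5484.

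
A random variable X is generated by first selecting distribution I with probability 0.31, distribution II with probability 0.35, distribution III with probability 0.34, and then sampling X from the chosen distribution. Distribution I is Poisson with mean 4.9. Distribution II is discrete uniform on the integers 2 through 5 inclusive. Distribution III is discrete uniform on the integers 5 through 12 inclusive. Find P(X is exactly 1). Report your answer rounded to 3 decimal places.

Conditional on each component, P(X = 1): I: 0.0364883; II: 0; III: 0.
By total probability, P(X = 1) = 0.31·0.0364883 + 0.35·0 + 0.34·0 = 0.0113114.

0.011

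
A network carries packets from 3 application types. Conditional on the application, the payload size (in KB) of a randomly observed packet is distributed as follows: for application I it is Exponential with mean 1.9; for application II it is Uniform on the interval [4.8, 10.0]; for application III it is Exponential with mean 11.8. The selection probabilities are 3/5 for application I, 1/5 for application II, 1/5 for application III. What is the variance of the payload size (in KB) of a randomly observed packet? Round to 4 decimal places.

46.6303

Per component, I: μ=1.9, E[X²]=7.22; II: μ=7.4, E[X²]=57.0133; III: μ=11.8, E[X²]=278.48.
E[X] = 0.6·1.9 + 0.2·7.4 + 0.2·11.8 = 4.98.
E[X²] = 0.6·7.22 + 0.2·57.0133 + 0.2·278.48 = 71.4307.
Var(X) = E[X²] − (E[X])² = 71.4307 − 24.8004 = 46.6303.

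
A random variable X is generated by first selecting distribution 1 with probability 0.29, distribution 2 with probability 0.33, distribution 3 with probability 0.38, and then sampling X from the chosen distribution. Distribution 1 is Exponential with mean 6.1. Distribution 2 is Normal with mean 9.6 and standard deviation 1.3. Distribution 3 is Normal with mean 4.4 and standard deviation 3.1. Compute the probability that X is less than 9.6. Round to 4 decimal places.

0.7571

Conditional on each component, P(X < 9.6): 1: 0.792738; 2: 0.5; 3: 0.95327.
By total probability, P(X < 9.6) = 0.29·0.792738 + 0.33·0.5 + 0.38·0.95327 = 0.757136.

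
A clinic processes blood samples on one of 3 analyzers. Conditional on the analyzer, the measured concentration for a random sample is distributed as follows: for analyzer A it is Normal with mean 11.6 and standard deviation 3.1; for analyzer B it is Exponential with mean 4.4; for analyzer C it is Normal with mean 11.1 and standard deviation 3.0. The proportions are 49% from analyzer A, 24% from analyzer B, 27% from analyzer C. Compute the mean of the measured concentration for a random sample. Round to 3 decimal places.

Component means — A: 11.6; B: 4.4; C: 11.1.
E[X] = 0.49·11.6 + 0.24·4.4 + 0.27·11.1 = 9.737.

9.737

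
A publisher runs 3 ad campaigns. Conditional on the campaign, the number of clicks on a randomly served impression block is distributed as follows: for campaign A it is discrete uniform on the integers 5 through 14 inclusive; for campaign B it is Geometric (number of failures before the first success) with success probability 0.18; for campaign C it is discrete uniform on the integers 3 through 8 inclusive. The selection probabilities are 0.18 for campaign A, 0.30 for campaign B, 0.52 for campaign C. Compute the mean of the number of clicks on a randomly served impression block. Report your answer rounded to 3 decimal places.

Component means — A: 9.5; B: 4.55556; C: 5.5.
E[X] = 0.18·9.5 + 0.3·4.55556 + 0.52·5.5 = 5.93667.

5.937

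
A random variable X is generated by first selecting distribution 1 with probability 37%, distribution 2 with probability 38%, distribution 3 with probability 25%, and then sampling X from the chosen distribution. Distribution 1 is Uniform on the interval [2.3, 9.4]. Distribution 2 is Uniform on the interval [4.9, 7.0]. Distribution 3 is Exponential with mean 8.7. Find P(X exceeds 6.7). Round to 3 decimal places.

0.311

Conditional on each component, P(X > 6.7): 1: 0.380282; 2: 0.142857; 3: 0.46296.
By total probability, P(X > 6.7) = 0.37·0.380282 + 0.38·0.142857 + 0.25·0.46296 = 0.31073.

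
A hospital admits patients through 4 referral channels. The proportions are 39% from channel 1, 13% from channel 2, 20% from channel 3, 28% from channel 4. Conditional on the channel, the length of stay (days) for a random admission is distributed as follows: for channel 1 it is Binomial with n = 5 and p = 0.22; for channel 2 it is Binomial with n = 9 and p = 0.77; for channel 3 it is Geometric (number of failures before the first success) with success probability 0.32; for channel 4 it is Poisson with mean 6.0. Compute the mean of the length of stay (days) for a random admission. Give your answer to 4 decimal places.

3.4349

Component means — 1: 1.1; 2: 6.93; 3: 2.125; 4: 6.
E[X] = 0.39·1.1 + 0.13·6.93 + 0.2·2.125 + 0.28·6 = 3.4349.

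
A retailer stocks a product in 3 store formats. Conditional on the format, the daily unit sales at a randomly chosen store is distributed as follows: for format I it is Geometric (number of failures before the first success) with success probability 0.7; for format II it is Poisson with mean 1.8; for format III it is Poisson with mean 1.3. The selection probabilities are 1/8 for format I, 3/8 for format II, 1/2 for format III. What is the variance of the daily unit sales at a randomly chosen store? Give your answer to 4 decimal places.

Per component, I: μ=0.428571, E[X²]=0.795918; II: μ=1.8, E[X²]=5.04; III: μ=1.3, E[X²]=2.99.
E[X] = 0.125·0.428571 + 0.375·1.8 + 0.5·1.3 = 1.37857.
E[X²] = 0.125·0.795918 + 0.375·5.04 + 0.5·2.99 = 3.48449.
Var(X) = E[X²] − (E[X])² = 3.48449 − 1.90046 = 1.58403.

1.5840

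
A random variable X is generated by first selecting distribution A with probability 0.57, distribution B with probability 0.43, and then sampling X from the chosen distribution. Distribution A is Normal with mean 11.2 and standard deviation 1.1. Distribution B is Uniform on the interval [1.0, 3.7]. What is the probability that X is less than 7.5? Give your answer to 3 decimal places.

0.430

Conditional on each component, P(X < 7.5): A: 0.000384614; B: 1.
By total probability, P(X < 7.5) = 0.57·0.000384614 + 0.43·1 = 0.430219.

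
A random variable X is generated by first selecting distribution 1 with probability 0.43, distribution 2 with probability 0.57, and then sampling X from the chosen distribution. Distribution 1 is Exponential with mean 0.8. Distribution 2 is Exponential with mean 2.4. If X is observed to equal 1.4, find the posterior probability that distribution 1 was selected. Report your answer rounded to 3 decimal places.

Likelihoods f(1.4 | ·): 1: 0.217217; 2: 0.232515.
Posterior ∝ prior × likelihood. Numerator for 1: 0.43·0.217217 = 0.0934035.
Normalizing constant: 0.43·0.217217 + 0.57·0.232515 = 0.225937.
P(1 | observation) = 0.0934035 / 0.225937 = 0.413405.

0.413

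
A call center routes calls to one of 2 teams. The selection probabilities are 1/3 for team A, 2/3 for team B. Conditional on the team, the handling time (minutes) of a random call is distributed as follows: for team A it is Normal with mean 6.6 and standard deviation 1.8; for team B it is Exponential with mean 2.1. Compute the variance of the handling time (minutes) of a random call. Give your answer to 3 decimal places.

8.520

Per component, A: μ=6.6, E[X²]=46.8; B: μ=2.1, E[X²]=8.82.
E[X] = 0.333333·6.6 + 0.666667·2.1 = 3.6.
E[X²] = 0.333333·46.8 + 0.666667·8.82 = 21.48.
Var(X) = E[X²] − (E[X])² = 21.48 − 12.96 = 8.52.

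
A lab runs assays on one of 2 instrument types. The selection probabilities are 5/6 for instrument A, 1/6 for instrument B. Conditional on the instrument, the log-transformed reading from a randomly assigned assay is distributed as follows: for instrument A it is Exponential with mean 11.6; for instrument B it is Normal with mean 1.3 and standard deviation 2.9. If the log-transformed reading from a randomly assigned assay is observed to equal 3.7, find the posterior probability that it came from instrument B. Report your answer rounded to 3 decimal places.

0.238

Likelihoods f(3.7 | ·): A: 0.0626638; B: 0.0976761.
Posterior ∝ prior × likelihood. Numerator for B: 0.166667·0.0976761 = 0.0162793.
Normalizing constant: 0.833333·0.0626638 + 0.166667·0.0976761 = 0.0684992.
P(B | observation) = 0.0162793 / 0.0684992 = 0.237657.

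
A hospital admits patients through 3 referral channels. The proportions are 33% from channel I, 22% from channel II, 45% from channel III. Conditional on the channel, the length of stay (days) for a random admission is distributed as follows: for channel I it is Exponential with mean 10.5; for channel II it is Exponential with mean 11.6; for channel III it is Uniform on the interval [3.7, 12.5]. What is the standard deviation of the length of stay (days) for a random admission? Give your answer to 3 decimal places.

8.429

Per component, I: μ=10.5, E[X²]=220.5; II: μ=11.6, E[X²]=269.12; III: μ=8.1, E[X²]=72.0633.
E[X] = 0.33·10.5 + 0.22·11.6 + 0.45·8.1 = 9.662.
E[X²] = 0.33·220.5 + 0.22·269.12 + 0.45·72.0633 = 164.4.
Var(X) = E[X²] − (E[X])² = 164.4 − 93.3542 = 71.0457.
SD(X) = √71.0457 = 8.42886.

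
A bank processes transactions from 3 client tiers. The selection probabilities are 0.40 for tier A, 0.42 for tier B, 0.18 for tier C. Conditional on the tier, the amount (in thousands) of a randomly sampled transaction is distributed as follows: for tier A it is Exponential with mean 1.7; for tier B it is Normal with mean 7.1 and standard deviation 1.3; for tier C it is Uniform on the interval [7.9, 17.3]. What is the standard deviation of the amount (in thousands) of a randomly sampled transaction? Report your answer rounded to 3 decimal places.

Per component, A: μ=1.7, E[X²]=5.78; B: μ=7.1, E[X²]=52.1; C: μ=12.6, E[X²]=166.123.
E[X] = 0.4·1.7 + 0.42·7.1 + 0.18·12.6 = 5.93.
E[X²] = 0.4·5.78 + 0.42·52.1 + 0.18·166.123 = 54.0962.
Var(X) = E[X²] − (E[X])² = 54.0962 − 35.1649 = 18.9313.
SD(X) = √18.9313 = 4.35101.

4.351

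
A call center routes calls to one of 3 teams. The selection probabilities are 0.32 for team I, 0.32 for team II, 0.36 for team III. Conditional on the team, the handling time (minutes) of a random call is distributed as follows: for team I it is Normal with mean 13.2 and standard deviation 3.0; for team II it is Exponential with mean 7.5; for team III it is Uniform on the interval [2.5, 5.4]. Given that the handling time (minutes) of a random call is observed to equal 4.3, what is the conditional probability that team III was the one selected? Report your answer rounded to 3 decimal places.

0.835

Likelihoods f(4.3 | ·): I: 0.00163174; II: 0.0751525; III: 0.344828.
Posterior ∝ prior × likelihood. Numerator for III: 0.36·0.344828 = 0.124138.
Normalizing constant: 0.32·0.00163174 + 0.32·0.0751525 + 0.36·0.344828 = 0.148709.
P(III | observation) = 0.124138 / 0.148709 = 0.834771.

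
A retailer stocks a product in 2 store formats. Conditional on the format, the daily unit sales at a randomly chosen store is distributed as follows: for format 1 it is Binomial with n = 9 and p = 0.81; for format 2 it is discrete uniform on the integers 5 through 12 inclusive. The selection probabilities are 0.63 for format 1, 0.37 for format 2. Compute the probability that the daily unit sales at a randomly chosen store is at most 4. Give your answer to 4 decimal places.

Conditional on each format, P(X ≤ 4): 1: 0.0157541; 2: 0.
By total probability, P(X ≤ 4) = 0.63·0.0157541 + 0.37·0 = 0.00992508.

0.0099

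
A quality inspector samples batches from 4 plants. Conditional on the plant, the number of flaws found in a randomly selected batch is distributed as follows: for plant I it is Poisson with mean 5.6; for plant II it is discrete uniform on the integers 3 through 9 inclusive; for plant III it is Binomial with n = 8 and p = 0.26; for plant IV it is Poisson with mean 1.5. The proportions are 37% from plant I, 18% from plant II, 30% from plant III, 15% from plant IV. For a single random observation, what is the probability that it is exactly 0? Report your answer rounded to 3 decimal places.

0.062

Conditional on each plant, P(X = 0): I: 0.00369786; II: 0; III: 0.0899195; IV: 0.22313.
By total probability, P(X = 0) = 0.37·0.00369786 + 0.18·0 + 0.3·0.0899195 + 0.15·0.22313 = 0.0618136.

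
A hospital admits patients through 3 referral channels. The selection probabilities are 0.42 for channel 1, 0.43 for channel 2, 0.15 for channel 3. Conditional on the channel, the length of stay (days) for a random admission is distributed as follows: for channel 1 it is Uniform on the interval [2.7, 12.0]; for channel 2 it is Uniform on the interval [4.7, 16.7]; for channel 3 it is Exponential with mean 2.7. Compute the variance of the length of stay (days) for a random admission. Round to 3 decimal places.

16.798

Per component, 1: μ=7.35, E[X²]=61.23; 2: μ=10.7, E[X²]=126.49; 3: μ=2.7, E[X²]=14.58.
E[X] = 0.42·7.35 + 0.43·10.7 + 0.15·2.7 = 8.093.
E[X²] = 0.42·61.23 + 0.43·126.49 + 0.15·14.58 = 82.2943.
Var(X) = E[X²] − (E[X])² = 82.2943 − 65.4966 = 16.7977.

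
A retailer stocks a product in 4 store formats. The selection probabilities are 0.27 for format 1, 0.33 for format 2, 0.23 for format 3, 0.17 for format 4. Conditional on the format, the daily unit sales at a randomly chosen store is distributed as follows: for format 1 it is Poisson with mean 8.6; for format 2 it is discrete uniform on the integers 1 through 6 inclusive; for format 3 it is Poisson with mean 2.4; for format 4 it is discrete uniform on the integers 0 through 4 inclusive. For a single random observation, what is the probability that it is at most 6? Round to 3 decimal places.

0.794

Conditional on each format, P(X ≤ 6): 1: 0.245676; 2: 1; 3: 0.988406; 4: 1.
By total probability, P(X ≤ 6) = 0.27·0.245676 + 0.33·1 + 0.23·0.988406 + 0.17·1 = 0.793666.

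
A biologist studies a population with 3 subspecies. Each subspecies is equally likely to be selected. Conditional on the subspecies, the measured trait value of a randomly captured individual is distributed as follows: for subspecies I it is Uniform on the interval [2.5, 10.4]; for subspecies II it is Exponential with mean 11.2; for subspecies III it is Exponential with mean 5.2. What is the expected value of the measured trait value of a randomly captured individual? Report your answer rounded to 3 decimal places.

Component means — I: 6.45; II: 11.2; III: 5.2.
E[X] = 0.333333·6.45 + 0.333333·11.2 + 0.333333·5.2 = 7.61667.

7.617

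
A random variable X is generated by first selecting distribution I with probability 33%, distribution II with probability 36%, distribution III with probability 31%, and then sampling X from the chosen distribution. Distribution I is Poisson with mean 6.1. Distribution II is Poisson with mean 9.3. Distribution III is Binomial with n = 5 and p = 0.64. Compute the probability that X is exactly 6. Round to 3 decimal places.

Conditional on each component, P(X = 6): I: 0.160491; II: 0.0821536; III: 0.
By total probability, P(X = 6) = 0.33·0.160491 + 0.36·0.0821536 + 0.31·0 = 0.0825373.

0.083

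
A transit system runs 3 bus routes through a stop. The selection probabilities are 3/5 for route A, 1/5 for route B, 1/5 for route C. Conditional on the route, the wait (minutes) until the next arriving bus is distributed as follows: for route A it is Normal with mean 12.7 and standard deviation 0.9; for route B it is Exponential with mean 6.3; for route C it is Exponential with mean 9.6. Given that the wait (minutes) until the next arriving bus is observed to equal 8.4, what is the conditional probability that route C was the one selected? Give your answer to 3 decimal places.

Likelihoods f(8.4 | ·): A: 4.89568e-06; B: 0.0418408; C: 0.0434231.
Posterior ∝ prior × likelihood. Numerator for C: 0.2·0.0434231 = 0.00868463.
Normalizing constant: 0.6·4.89568e-06 + 0.2·0.0418408 + 0.2·0.0434231 = 0.0170557.
P(C | observation) = 0.00868463 / 0.0170557 = 0.509191.

0.509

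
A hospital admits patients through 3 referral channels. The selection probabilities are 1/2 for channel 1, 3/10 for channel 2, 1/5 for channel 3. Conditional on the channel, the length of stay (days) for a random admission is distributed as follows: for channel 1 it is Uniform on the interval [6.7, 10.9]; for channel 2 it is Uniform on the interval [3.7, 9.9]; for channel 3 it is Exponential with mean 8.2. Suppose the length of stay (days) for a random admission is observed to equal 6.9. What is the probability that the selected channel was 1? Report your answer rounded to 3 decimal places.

Likelihoods f(6.9 | ·): 1: 0.238095; 2: 0.16129; 3: 0.0525706.
Posterior ∝ prior × likelihood. Numerator for 1: 0.5·0.238095 = 0.119048.
Normalizing constant: 0.5·0.238095 + 0.3·0.16129 + 0.2·0.0525706 = 0.177949.
P(1 | observation) = 0.119048 / 0.177949 = 0.668999.

0.669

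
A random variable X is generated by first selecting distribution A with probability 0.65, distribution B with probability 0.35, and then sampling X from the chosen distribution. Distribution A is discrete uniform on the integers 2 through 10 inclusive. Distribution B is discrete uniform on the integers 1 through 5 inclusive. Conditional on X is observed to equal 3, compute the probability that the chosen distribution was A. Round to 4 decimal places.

Likelihoods P(X=3 | ·): A: 0.111111; B: 0.2.
Posterior ∝ prior × likelihood. Numerator for A: 0.65·0.111111 = 0.0722222.
Normalizing constant: 0.65·0.111111 + 0.35·0.2 = 0.142222.
P(A | observation) = 0.0722222 / 0.142222 = 0.507812.

0.5078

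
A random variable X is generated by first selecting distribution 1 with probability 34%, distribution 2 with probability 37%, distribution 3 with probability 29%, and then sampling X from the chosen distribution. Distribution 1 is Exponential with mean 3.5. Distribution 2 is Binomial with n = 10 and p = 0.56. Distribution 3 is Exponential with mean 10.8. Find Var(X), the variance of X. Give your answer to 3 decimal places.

47.613

Per component, 1: μ=3.5, E[X²]=24.5; 2: μ=5.6, E[X²]=33.824; 3: μ=10.8, E[X²]=233.28.
E[X] = 0.34·3.5 + 0.37·5.6 + 0.29·10.8 = 6.394.
E[X²] = 0.34·24.5 + 0.37·33.824 + 0.29·233.28 = 88.4961.
Var(X) = E[X²] − (E[X])² = 88.4961 − 40.8832 = 47.6128.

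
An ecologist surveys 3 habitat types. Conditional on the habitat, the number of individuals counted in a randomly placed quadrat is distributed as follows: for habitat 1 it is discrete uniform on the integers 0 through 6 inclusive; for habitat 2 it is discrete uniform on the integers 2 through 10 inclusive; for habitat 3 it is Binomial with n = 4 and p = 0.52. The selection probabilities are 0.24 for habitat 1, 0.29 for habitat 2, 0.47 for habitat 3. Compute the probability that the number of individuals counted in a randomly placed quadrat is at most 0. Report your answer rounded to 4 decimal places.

Conditional on each habitat, P(X ≤ 0): 1: 0.142857; 2: 0; 3: 0.0530842.
By total probability, P(X ≤ 0) = 0.24·0.142857 + 0.29·0 + 0.47·0.0530842 = 0.0592353.

0.0592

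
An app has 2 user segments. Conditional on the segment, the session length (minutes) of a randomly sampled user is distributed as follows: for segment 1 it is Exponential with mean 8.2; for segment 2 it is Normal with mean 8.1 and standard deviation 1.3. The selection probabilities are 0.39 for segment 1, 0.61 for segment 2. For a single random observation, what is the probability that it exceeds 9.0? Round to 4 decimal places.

0.2792

Conditional on each segment, P(X > 9.0): 1: 0.333684; 2: 0.244372.
By total probability, P(X > 9.0) = 0.39·0.333684 + 0.61·0.244372 = 0.279204.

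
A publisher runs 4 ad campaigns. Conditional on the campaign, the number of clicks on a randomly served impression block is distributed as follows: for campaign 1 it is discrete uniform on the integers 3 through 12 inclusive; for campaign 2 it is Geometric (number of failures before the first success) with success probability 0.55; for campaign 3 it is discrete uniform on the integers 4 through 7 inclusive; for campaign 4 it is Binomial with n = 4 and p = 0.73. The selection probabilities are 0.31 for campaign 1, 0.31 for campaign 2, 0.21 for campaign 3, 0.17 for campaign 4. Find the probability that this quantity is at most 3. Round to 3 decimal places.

Conditional on each campaign, P(X ≤ 3): 1: 0.1; 2: 0.958994; 3: 0; 4: 0.716018.
By total probability, P(X ≤ 3) = 0.31·0.1 + 0.31·0.958994 + 0.21·0 + 0.17·0.716018 = 0.450011.

0.450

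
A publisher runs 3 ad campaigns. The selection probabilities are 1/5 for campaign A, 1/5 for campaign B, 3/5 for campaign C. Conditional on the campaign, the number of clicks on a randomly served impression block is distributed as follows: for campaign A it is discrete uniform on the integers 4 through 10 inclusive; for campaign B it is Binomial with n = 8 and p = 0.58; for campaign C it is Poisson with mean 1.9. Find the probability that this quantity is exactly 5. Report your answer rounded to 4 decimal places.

Conditional on each campaign, P(X = 5): A: 0.142857; B: 0.272318; C: 0.0308622.
By total probability, P(X = 5) = 0.2·0.142857 + 0.2·0.272318 + 0.6·0.0308622 = 0.101552.

0.1016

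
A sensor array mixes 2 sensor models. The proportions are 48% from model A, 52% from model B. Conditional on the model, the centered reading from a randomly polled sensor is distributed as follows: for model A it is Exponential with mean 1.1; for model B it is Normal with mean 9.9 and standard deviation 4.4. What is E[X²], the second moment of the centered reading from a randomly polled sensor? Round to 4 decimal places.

For each component E[X²] = Var + (mean)², giving A: 2.42; B: 117.37.
Overall E[X²] = 0.48·2.42 + 0.52·117.37 = 62.194.

62.1940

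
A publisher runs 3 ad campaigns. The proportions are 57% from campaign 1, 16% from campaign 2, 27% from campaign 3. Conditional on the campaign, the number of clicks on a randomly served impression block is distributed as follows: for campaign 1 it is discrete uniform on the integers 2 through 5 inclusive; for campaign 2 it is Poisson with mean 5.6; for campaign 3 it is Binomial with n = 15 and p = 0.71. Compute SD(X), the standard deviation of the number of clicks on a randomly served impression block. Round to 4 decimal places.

3.4372

Per component, 1: μ=3.5, E[X²]=13.5; 2: μ=5.6, E[X²]=36.96; 3: μ=10.65, E[X²]=116.511.
E[X] = 0.57·3.5 + 0.16·5.6 + 0.27·10.65 = 5.7665.
E[X²] = 0.57·13.5 + 0.16·36.96 + 0.27·116.511 = 45.0666.
Var(X) = E[X²] − (E[X])² = 45.0666 − 33.2525 = 11.814.
SD(X) = √11.814 = 3.43716.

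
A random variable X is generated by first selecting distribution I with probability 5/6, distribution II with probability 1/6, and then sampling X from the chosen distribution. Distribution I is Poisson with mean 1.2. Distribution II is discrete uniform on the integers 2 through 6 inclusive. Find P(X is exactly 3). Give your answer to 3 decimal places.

Conditional on each component, P(X = 3): I: 0.0867439; II: 0.2.
By total probability, P(X = 3) = 0.833333·0.0867439 + 0.166667·0.2 = 0.10562.

0.106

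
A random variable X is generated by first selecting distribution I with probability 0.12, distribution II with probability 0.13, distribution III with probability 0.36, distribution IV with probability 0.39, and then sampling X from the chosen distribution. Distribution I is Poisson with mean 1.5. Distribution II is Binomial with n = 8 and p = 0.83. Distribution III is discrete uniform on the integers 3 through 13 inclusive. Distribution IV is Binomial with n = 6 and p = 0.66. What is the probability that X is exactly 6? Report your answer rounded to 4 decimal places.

0.0998

Conditional on each component, P(X = 6): I: 0.00352999; II: 0.26456; III: 0.0909091; IV: 0.082654.
By total probability, P(X = 6) = 0.12·0.00352999 + 0.13·0.26456 + 0.36·0.0909091 + 0.39·0.082654 = 0.0997787.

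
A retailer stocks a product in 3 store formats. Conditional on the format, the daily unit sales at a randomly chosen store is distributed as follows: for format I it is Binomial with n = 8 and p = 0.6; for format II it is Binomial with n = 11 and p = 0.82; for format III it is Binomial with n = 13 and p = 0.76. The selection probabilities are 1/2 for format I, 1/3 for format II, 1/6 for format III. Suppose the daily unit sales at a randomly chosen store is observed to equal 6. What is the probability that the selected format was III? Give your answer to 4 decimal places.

Likelihoods P(X=6 | ·): I: 0.209019; II: 0.0265392; III: 0.0151662.
Posterior ∝ prior × likelihood. Numerator for III: 0.166667·0.0151662 = 0.0025277.
Normalizing constant: 0.5·0.209019 + 0.333333·0.0265392 + 0.166667·0.0151662 = 0.115884.
P(III | observation) = 0.0025277 / 0.115884 = 0.0218125.

0.0218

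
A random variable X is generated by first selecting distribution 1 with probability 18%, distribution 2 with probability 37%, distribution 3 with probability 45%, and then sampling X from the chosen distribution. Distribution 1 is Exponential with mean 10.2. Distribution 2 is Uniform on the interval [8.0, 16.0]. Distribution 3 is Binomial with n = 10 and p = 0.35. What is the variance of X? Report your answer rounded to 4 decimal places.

Per component, 1: μ=10.2, E[X²]=208.08; 2: μ=12, E[X²]=149.333; 3: μ=3.5, E[X²]=14.525.
E[X] = 0.18·10.2 + 0.37·12 + 0.45·3.5 = 7.851.
E[X²] = 0.18·208.08 + 0.37·149.333 + 0.45·14.525 = 99.244.
Var(X) = E[X²] − (E[X])² = 99.244 − 61.6382 = 37.6058.

37.6058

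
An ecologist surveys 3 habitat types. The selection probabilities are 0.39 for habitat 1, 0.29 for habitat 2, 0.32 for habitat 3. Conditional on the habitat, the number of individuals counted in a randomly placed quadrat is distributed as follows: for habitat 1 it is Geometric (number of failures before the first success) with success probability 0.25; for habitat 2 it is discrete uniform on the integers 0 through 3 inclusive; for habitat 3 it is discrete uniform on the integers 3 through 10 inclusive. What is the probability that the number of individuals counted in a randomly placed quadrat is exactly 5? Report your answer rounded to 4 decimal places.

Conditional on each habitat, P(X = 5): 1: 0.0593262; 2: 0; 3: 0.125.
By total probability, P(X = 5) = 0.39·0.0593262 + 0.29·0 + 0.32·0.125 = 0.0631372.

0.0631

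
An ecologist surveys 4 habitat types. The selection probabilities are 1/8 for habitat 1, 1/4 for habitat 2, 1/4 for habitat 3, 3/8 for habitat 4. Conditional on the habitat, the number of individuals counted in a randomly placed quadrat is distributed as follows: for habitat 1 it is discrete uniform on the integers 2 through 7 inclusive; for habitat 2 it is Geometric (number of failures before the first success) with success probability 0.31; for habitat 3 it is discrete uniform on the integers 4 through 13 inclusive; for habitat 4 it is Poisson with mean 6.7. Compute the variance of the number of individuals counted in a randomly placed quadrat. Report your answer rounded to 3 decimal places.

12.264

Per component, 1: μ=4.5, E[X²]=23.1667; 2: μ=2.22581, E[X²]=12.1342; 3: μ=8.5, E[X²]=80.5; 4: μ=6.7, E[X²]=51.59.
E[X] = 0.125·4.5 + 0.25·2.22581 + 0.25·8.5 + 0.375·6.7 = 5.75645.
E[X²] = 0.125·23.1667 + 0.25·12.1342 + 0.25·80.5 + 0.375·51.59 = 45.4006.
Var(X) = E[X²] − (E[X])² = 45.4006 − 33.1367 = 12.2639.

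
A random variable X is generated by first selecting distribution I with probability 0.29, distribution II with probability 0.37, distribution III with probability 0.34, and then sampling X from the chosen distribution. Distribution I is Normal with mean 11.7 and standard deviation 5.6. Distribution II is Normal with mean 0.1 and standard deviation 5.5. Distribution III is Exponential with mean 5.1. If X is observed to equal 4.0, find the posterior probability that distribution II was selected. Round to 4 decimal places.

Likelihoods f(4.0 | ·): I: 0.0276808; II: 0.056411; III: 0.0894966.
Posterior ∝ prior × likelihood. Numerator for II: 0.37·0.056411 = 0.0208721.
Normalizing constant: 0.29·0.0276808 + 0.37·0.056411 + 0.34·0.0894966 = 0.0593283.
P(II | observation) = 0.0208721 / 0.0593283 = 0.351806.

0.3518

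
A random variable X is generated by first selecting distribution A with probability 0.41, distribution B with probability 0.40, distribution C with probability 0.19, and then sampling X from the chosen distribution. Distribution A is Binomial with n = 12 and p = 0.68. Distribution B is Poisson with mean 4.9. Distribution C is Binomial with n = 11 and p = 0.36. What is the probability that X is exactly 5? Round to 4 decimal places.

Conditional on each component, P(X = 5): A: 0.0395658; B: 0.17529; C: 0.19197.
By total probability, P(X = 5) = 0.41·0.0395658 + 0.4·0.17529 + 0.19·0.19197 = 0.122812.

0.1228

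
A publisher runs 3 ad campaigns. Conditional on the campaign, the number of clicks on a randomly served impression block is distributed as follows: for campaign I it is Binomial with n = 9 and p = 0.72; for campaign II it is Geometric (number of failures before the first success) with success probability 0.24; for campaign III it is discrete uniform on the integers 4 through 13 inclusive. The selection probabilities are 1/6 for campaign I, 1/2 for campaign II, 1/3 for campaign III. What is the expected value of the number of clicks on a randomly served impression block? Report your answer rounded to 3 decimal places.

Component means — I: 6.48; II: 3.16667; III: 8.5.
E[X] = 0.166667·6.48 + 0.5·3.16667 + 0.333333·8.5 = 5.49667.

5.497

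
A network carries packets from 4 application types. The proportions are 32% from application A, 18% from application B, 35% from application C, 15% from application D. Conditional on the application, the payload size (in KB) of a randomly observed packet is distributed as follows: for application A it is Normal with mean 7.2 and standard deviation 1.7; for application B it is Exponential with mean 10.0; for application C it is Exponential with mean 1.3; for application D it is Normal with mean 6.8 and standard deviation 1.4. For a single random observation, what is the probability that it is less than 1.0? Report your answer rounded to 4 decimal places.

Conditional on each application, P(X < 1.0): A: 0.00013263; B: 0.0951626; C: 0.536631; D: 1.71503e-05.
By total probability, P(X < 1.0) = 0.32·0.00013263 + 0.18·0.0951626 + 0.35·0.536631 + 0.15·1.71503e-05 = 0.204995.

0.2050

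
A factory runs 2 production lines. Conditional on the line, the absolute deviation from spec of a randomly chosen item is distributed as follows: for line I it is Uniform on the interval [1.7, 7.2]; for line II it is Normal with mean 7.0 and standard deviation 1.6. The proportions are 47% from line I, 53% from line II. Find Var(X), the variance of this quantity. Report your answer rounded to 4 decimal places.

Per component, I: μ=4.45, E[X²]=22.3233; II: μ=7, E[X²]=51.56.
E[X] = 0.47·4.45 + 0.53·7 = 5.8015.
E[X²] = 0.47·22.3233 + 0.53·51.56 = 37.8188.
Var(X) = E[X²] − (E[X])² = 37.8188 − 33.6574 = 4.16136.

4.1614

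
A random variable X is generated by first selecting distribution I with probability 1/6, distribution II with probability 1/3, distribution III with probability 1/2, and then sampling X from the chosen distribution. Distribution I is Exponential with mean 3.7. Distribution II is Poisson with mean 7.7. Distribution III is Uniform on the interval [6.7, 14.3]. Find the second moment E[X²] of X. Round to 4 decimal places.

84.4250

For each component E[X²] = Var + (mean)², giving I: 27.38; II: 66.99; III: 115.063.
Overall E[X²] = 0.166667·27.38 + 0.333333·66.99 + 0.5·115.063 = 84.425.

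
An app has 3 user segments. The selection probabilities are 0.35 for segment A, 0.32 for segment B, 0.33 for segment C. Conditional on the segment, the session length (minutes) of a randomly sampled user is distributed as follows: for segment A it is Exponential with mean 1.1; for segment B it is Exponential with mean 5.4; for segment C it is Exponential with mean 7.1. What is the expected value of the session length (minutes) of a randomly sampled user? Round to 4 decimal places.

4.4560

Component means — A: 1.1; B: 5.4; C: 7.1.
E[X] = 0.35·1.1 + 0.32·5.4 + 0.33·7.1 = 4.456.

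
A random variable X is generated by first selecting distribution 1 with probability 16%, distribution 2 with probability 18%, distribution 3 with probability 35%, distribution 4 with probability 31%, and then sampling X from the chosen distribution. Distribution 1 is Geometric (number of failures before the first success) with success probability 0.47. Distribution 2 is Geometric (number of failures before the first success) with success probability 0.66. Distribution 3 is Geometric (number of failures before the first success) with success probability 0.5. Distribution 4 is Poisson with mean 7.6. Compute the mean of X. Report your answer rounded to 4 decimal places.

2.9792

Component means — 1: 1.12766; 2: 0.515152; 3: 1; 4: 7.6.
E[X] = 0.16·1.12766 + 0.18·0.515152 + 0.35·1 + 0.31·7.6 = 2.97915.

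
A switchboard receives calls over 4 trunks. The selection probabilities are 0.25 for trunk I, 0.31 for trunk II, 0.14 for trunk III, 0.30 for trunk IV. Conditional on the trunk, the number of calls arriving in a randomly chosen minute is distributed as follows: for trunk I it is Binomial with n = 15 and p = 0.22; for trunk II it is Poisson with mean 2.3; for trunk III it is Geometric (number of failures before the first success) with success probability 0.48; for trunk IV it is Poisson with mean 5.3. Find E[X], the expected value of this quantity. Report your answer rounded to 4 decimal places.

3.2797

Component means — I: 3.3; II: 2.3; III: 1.08333; IV: 5.3.
E[X] = 0.25·3.3 + 0.31·2.3 + 0.14·1.08333 + 0.3·5.3 = 3.27967.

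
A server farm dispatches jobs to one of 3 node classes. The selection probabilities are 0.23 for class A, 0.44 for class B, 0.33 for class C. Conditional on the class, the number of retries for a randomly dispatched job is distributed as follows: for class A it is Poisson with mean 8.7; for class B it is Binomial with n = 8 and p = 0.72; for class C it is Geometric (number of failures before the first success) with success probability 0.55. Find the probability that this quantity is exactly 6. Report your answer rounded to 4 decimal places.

Conditional on each class, P(X = 6): A: 0.100328; B: 0.305822; C: 0.00456707.
By total probability, P(X = 6) = 0.23·0.100328 + 0.44·0.305822 + 0.33·0.00456707 = 0.159144.

0.1591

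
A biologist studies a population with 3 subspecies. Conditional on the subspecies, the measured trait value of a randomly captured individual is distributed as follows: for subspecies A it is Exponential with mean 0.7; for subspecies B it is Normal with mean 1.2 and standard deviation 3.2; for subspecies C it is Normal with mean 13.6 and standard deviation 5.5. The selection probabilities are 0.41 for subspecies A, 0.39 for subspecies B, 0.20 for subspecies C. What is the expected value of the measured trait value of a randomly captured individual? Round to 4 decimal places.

Component means — A: 0.7; B: 1.2; C: 13.6.
E[X] = 0.41·0.7 + 0.39·1.2 + 0.2·13.6 = 3.475.

3.4750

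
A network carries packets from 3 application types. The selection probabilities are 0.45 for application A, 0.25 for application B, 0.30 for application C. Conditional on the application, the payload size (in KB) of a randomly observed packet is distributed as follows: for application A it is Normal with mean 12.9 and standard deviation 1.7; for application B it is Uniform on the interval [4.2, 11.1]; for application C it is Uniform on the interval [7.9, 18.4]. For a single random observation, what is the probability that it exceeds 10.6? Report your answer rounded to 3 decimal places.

Conditional on each application, P(X > 10.6): A: 0.911963; B: 0.0724638; C: 0.742857.
By total probability, P(X > 10.6) = 0.45·0.911963 + 0.25·0.0724638 + 0.3·0.742857 = 0.651356.

0.651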